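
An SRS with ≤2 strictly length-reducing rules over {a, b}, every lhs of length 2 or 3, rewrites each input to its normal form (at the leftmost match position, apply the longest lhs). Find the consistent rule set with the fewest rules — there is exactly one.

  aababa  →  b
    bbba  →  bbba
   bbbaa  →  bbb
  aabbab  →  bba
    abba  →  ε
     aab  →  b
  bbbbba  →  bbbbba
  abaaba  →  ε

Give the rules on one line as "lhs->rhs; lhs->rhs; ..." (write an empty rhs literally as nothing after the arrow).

aa->; ab->a

  | aababa => baba => baa => b
  | bbba
  | bbbaa => bbb
  | aabbab => bbab => bba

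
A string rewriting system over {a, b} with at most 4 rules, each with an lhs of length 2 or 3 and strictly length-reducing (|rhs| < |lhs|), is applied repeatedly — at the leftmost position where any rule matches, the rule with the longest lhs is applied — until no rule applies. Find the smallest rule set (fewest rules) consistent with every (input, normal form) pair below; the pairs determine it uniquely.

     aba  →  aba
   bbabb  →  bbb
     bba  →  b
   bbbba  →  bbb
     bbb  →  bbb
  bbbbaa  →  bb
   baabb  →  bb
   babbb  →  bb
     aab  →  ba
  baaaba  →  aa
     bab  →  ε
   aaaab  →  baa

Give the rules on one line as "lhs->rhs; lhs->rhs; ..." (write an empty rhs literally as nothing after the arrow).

aab->ba; bab->; bba->b

  | aba
  | bbabb => bbb
  | bba => b
  | bbbba => bbb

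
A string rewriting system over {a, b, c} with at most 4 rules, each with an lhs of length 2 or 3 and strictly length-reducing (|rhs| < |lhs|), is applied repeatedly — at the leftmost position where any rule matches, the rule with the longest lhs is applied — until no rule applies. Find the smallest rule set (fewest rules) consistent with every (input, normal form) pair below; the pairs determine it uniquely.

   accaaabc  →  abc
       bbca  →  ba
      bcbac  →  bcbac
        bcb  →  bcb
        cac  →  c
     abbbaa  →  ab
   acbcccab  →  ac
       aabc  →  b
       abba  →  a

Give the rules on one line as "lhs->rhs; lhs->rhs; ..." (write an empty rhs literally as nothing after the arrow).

aa->b; bb->c; ca->; cc->b

  | accaaabc => abaaabc => abbabc => acabc => abc
  | bbca => cca => ba
  | bcbac
  | bcb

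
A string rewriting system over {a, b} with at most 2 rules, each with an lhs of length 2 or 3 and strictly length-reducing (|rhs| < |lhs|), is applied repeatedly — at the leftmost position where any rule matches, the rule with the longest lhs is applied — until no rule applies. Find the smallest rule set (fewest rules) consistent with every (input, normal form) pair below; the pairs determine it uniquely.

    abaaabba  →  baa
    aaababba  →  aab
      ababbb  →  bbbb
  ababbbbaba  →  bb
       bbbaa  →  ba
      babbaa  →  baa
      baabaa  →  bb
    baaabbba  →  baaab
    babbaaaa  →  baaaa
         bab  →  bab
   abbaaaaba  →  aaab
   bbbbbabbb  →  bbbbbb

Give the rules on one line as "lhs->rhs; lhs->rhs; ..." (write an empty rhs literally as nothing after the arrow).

aba->b; bba->

  | abaaabba => baabba => baa
  | aaababba => aabbba => aab
  | ababbb => bbbb
  | ababbbbaba => bbbbbaba => bbbba => bb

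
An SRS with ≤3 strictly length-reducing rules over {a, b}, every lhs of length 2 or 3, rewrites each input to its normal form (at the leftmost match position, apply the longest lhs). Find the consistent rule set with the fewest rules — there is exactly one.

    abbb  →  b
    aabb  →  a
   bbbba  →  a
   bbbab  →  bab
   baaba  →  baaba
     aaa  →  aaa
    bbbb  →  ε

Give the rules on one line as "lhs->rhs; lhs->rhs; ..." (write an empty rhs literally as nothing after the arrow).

  | abbb => b
  | aabb => a
  | bbbba => bba => a
  | bbbab => bab

abb->; bb->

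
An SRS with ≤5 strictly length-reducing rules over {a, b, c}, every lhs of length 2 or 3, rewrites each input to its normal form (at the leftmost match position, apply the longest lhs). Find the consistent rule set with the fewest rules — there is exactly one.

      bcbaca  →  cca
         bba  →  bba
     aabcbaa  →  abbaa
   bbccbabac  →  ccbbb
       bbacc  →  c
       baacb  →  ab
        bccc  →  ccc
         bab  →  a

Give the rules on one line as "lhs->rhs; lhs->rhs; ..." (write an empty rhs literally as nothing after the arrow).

ac->b; bab->a; bc->c; cba->cb

  | bcbaca => cbaca => cbca => cca
  | bba
  | aabcbaa => aacbaa => abbaa
  | bbccbabac => bccbabac => ccbabac => ccbbac => ccbbb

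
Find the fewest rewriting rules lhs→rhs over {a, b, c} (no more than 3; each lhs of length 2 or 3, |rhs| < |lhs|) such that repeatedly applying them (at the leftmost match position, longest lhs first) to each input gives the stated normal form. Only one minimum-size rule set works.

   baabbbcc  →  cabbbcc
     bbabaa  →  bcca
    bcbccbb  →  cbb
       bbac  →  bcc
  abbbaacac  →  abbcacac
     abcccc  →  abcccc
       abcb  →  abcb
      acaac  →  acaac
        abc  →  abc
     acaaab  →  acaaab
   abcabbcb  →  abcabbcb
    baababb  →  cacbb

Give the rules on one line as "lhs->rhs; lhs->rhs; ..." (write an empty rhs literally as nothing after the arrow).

  | baabbbcc => cabbbcc
  | bbabaa => bcbaa => bcca
  | bcbccbb => bcbabb => bccbb => babb => cbb
  | bbac => bcc

ba->c; ccb->ab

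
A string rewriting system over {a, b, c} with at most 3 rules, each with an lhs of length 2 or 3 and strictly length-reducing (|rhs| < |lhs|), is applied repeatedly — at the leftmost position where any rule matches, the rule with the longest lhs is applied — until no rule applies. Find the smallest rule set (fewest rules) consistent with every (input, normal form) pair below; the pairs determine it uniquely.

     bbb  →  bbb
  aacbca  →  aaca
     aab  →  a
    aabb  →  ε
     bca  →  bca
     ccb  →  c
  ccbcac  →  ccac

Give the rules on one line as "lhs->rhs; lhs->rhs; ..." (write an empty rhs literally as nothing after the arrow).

  | bbb
  | aacbca => aaca
  | aab => a
  | aabb => ab => ε

ab->; cb->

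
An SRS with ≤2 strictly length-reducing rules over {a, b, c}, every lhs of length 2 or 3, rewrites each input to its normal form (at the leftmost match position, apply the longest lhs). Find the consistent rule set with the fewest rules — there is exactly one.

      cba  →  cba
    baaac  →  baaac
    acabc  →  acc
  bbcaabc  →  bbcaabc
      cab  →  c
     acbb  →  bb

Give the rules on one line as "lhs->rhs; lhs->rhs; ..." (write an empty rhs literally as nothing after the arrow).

  | cba
  | baaac
  | acabc => acc
  | bbcaabc

acb->b; cab->c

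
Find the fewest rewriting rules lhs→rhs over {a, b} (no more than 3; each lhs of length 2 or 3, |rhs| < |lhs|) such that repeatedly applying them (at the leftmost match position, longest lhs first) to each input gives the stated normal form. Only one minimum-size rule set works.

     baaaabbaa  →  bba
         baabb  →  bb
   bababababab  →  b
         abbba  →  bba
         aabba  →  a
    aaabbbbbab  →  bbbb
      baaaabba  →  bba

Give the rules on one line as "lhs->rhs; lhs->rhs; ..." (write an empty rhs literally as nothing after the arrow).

  | baaaabbaa => baaabbaa => baabbaa => babbaa => bbaa => bba
  | baabb => babb => bb
  | bababababab => babababab => bababab => babab => bab => b
  | abbba => bba

aaa->a; ab->; baa->ba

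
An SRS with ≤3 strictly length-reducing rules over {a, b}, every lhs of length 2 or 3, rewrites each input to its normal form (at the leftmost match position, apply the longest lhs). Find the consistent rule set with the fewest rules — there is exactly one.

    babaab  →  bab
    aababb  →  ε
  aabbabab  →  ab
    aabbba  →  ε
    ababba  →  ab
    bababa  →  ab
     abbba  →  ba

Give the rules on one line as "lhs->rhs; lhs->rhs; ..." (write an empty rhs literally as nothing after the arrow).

aba->; abb->; bba->ab

  | babaab => bab
  | aababb => abb => ε
  | aabbabab => aabab => ab
  | aabbba => aba => ε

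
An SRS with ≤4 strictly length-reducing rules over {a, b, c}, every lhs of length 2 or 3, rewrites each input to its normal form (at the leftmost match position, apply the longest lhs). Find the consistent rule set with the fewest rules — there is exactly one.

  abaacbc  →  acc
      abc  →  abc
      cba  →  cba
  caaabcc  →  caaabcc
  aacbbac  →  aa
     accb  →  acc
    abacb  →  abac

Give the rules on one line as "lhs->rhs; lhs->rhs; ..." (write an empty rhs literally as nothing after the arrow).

acb->ac; baa->; cac->; ccb->cc

  | abaacbc => acbc => acc
  | abc
  | cba
  | caaabcc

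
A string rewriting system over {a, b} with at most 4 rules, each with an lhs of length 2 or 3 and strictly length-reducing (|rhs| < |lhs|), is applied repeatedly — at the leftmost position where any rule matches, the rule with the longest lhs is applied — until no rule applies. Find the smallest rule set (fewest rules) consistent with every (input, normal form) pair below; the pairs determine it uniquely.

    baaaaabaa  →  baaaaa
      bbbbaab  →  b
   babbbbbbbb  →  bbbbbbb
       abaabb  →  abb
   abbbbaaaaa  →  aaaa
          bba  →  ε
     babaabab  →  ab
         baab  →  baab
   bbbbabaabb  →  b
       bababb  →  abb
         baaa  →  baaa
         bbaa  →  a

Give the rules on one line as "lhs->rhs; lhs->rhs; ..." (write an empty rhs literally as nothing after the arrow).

  | baaaaabaa => baaaaa
  | bbbbaab => bbab => b
  | babbbbbbbb => bbbbbbb
  | abaabb => abb

aba->; bab->; bba->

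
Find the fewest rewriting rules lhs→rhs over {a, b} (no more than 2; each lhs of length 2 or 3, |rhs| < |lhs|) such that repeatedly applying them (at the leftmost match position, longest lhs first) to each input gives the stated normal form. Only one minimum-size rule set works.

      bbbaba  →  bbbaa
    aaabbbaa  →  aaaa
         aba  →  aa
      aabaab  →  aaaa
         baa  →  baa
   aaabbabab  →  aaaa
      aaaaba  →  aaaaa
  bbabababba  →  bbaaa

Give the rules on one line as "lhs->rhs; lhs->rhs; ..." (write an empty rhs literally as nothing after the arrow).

  | bbbaba => bbbaa
  | aaabbbaa => aabaa => aaaa
  | aba => aa
  | aabaab => aaaab => aaaa

ab->a; abb->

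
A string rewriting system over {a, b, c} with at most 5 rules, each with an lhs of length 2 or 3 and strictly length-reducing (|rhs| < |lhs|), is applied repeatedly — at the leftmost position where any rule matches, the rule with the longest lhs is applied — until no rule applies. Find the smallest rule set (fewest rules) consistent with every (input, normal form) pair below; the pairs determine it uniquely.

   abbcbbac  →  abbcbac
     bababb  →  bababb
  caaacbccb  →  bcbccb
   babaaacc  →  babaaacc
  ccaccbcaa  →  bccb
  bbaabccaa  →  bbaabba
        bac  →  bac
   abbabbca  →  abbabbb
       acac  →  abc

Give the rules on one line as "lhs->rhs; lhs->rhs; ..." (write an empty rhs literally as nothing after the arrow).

ca->b; caa->ca; cbb->cb; cca->b

  | abbcbbac => abbcbac
  | bababb
  | caaacbccb => caacbccb => cacbccb => bcbccb
  | babaaacc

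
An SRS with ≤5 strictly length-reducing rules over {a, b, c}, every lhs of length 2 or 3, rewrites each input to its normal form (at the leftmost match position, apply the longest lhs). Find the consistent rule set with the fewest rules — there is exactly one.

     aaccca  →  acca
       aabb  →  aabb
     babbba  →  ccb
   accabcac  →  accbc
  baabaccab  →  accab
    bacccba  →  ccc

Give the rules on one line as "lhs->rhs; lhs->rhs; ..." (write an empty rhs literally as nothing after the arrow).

aac->a; abc->bb; ba->; bab->cc

  | aaccca => acca
  | aabb
  | babbba => ccbba => ccb
  | accabcac => accbbac => accbc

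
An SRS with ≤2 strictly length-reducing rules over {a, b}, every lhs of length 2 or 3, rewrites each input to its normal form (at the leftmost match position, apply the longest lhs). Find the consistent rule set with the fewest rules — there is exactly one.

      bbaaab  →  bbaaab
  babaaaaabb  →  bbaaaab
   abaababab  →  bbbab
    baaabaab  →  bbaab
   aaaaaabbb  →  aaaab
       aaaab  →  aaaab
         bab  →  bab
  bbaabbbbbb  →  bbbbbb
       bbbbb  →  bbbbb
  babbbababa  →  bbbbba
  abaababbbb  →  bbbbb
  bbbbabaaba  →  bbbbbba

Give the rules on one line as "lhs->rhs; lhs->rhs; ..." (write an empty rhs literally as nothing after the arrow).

aba->ba; abb->b

  | bbaaab
  | babaaaaabb => bbaaaaabb => bbaaaab
  | abaababab => baababab => bababab => bbabab => bbbab
  | baaabaab => baabaab => babaab => bbaab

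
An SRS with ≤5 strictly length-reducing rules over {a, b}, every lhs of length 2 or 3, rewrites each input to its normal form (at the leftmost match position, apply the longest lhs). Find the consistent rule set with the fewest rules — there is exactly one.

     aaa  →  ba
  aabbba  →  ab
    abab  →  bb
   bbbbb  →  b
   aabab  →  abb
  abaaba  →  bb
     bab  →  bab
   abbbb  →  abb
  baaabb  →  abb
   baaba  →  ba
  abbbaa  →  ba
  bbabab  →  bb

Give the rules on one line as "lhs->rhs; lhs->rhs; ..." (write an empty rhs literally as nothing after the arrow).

  | aaa => ba
  | aabbba => aaba => ab
  | abab => bb
  | bbbbb => bbb => b

aaa->ba; aba->b; baa->; bbb->b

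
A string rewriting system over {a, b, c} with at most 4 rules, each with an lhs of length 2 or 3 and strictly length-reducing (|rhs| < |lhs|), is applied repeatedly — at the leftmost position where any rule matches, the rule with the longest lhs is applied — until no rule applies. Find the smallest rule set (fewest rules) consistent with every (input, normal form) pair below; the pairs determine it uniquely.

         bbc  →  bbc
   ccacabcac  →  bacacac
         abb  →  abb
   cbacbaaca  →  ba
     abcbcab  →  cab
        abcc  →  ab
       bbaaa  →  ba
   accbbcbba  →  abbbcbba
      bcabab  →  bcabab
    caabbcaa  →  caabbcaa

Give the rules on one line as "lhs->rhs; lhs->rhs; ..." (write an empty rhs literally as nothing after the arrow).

  | bbc
  | ccacabcac => bacabcac => bacacac
  | abb
  | cbacbaaca => cbaaca => cca => ba

abc->ac; acb->; baa->; cc->b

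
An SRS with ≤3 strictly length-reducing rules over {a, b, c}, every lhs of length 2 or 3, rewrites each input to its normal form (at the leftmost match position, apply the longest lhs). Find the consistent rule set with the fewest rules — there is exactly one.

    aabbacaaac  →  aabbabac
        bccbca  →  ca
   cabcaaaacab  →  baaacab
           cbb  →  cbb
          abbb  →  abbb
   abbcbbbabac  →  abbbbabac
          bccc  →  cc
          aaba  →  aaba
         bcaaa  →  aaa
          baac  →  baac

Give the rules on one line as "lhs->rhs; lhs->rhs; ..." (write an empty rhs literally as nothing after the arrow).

  | aabbacaaac => aabbabac
  | bccbca => cbca => ca
  | cabcaaaacab => caaaaacab => baaacab
  | cbb

bc->; caa->b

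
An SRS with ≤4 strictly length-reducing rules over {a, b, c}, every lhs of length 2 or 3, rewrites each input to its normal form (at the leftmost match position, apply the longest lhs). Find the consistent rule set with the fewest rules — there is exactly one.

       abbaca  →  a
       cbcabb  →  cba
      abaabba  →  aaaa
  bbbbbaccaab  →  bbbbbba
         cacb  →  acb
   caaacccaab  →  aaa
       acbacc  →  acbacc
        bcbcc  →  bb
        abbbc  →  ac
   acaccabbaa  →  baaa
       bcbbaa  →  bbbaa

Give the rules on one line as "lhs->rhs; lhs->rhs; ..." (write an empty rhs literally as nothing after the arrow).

ab->a; aca->b; bc->b; ca->a

  | abbaca => abaca => aaca => ab => a
  | cbcabb => cbabb => cbab => cba
  | abaabba => aaabba => aaaba => aaaa
  | bbbbbaccaab => bbbbbacaab => bbbbbbab => bbbbbba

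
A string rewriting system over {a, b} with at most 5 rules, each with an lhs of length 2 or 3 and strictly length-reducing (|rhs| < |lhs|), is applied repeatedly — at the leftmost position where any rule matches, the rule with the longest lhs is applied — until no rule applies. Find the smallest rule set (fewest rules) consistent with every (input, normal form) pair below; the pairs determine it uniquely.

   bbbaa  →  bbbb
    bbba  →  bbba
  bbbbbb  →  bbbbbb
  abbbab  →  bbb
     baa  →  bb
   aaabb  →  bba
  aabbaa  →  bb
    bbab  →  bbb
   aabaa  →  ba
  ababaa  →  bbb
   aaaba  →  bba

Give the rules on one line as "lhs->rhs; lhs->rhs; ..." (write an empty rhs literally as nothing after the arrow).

  | bbbaa => bbbb
  | bbba
  | bbbbbb
  | abbbab => babab => bbab => bbb

aa->b; aab->a; ab->b; abb->ba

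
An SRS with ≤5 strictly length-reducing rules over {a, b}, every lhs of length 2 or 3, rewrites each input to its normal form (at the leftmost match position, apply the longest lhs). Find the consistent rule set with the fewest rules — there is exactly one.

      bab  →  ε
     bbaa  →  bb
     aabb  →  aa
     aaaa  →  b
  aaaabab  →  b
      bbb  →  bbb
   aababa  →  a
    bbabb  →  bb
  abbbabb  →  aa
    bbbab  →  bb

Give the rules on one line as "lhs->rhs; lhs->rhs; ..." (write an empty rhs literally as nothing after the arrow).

aaa->ba; ab->a; baa->b; bab->

  | bab => ε
  | bbaa => bb
  | aabb => aab => aa
  | aaaa => baa => b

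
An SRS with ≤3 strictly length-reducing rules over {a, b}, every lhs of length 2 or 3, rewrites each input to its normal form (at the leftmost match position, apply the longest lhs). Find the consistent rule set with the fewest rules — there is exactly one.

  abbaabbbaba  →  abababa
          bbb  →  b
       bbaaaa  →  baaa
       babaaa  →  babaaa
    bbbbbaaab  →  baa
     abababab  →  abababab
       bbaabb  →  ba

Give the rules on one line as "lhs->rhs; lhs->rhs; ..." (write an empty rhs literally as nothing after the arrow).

aab->a; bb->; bba->b

  | abbaabbbaba => ababbbaba => abababa
  | bbb => b
  | bbaaaa => baaa
  | babaaa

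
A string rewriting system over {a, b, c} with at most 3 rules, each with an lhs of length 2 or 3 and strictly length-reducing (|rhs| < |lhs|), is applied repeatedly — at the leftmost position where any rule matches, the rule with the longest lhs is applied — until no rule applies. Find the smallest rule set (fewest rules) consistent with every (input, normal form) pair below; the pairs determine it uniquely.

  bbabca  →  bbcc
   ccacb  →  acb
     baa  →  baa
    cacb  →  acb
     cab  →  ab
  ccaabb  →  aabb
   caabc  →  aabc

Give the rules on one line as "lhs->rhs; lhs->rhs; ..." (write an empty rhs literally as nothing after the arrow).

  | bbabca => bbaba => bbcc
  | ccacb => cacb => acb
  | baa
  | cacb => acb

aba->cc; ca->a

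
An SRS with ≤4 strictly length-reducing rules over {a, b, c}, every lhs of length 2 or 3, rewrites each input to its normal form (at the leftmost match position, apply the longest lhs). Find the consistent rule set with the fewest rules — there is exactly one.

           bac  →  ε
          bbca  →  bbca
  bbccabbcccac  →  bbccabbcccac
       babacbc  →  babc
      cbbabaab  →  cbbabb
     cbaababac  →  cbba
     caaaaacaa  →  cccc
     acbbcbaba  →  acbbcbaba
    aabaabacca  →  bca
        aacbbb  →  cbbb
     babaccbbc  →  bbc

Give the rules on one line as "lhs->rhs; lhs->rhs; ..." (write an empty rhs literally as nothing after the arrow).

aa->; aaa->cc; bac->

  | bac => ε
  | bbca
  | bbccabbcccac
  | babacbc => babc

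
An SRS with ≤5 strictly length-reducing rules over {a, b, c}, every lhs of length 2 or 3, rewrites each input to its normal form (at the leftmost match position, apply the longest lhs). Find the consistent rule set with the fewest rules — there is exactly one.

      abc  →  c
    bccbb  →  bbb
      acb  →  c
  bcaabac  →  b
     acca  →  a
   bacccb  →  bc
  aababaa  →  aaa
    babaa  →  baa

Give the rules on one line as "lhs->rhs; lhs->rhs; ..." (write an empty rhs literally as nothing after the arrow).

  | abc => c
  | bccbb => bbb
  | acb => cb => c
  | bcaabac => bcaac => bcac => bcc => b

ab->; ac->c; cb->c; cc->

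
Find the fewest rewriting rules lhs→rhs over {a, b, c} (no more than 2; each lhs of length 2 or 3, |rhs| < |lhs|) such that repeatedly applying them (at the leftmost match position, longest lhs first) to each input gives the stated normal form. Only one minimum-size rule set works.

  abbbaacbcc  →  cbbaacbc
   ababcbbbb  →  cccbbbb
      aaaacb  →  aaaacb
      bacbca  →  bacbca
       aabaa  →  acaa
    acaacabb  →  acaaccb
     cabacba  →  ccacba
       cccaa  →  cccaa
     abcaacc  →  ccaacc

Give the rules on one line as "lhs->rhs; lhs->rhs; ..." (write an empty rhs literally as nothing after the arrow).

ab->c; bcc->bc

  | abbbaacbcc => cbbaacbcc => cbbaacbc
  | ababcbbbb => cabcbbbb => cccbbbb
  | aaaacb
  | bacbca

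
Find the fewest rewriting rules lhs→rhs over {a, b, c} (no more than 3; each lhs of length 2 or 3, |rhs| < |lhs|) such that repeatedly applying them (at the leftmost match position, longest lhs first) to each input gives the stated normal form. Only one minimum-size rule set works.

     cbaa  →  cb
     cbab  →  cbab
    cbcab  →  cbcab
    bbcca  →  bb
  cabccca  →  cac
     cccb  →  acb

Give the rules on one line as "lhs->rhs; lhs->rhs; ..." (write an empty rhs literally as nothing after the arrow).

  | cbaa => cb
  | cbab
  | cbcab
  | bbcca => bbaa => bb

aa->; bac->ca; cc->a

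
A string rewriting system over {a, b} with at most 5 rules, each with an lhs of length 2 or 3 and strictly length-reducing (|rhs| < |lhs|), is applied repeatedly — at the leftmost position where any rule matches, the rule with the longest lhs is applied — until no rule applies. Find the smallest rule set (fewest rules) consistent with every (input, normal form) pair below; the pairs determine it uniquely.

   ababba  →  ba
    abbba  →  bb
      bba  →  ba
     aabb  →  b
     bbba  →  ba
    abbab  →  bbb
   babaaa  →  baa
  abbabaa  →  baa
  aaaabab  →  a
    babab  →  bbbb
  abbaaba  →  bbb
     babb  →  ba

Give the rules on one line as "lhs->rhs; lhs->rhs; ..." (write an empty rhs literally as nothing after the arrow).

aab->; ab->a; aba->bb; bba->ba

  | ababba => bbbba => bbba => bba => ba
  | abbba => abba => aba => bb
  | bba => ba
  | aabb => b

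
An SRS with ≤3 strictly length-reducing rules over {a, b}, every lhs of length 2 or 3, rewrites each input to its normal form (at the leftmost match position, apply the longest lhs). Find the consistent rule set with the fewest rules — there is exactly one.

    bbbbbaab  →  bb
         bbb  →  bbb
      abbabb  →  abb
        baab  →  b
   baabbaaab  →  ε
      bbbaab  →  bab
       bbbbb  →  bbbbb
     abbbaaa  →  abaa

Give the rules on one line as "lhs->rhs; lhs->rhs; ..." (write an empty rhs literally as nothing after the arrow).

aab->; bba->

  | bbbbbaab => bbbab => bb
  | bbb
  | abbabb => abb
  | baab => b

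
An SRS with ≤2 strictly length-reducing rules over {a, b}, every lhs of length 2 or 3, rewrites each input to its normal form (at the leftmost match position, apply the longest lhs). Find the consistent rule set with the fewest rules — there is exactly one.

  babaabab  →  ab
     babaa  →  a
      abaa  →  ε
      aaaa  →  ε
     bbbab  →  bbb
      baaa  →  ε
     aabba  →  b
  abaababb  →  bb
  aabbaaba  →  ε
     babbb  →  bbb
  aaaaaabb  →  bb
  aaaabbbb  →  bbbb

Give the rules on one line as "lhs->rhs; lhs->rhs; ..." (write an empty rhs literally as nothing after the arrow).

aa->; ba->

  | babaabab => baabab => abab => ab
  | babaa => baa => a
  | abaa => aa => ε
  | aaaa => aa => ε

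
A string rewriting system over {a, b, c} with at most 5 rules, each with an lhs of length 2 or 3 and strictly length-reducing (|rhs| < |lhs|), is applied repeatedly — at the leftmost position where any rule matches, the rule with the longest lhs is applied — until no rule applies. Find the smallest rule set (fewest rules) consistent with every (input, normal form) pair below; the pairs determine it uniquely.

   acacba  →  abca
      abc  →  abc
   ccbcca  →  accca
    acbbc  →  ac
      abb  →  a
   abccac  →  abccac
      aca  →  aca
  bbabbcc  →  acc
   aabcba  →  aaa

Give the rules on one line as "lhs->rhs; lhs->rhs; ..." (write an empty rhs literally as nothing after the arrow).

bb->; cab->bc; cb->b; ccb->ac

  | acacba => acaba => abca
  | abc
  | ccbcca => accca
  | acbbc => abbc => ac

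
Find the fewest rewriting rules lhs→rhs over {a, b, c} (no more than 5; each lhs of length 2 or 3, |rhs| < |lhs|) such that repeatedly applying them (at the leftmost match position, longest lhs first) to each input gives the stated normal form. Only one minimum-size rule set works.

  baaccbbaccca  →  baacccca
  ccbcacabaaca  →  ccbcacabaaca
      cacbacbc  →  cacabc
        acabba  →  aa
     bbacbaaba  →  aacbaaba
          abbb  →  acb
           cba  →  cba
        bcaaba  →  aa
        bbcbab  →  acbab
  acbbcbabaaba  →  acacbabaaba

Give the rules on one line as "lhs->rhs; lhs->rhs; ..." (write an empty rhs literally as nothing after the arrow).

bac->a; bb->a; bbb->cb; caa->

  | baaccbbaccca => baaccaaccca => baacccca
  | ccbcacabaaca
  | cacbacbc => cacabc
  | acabba => acaaa => aa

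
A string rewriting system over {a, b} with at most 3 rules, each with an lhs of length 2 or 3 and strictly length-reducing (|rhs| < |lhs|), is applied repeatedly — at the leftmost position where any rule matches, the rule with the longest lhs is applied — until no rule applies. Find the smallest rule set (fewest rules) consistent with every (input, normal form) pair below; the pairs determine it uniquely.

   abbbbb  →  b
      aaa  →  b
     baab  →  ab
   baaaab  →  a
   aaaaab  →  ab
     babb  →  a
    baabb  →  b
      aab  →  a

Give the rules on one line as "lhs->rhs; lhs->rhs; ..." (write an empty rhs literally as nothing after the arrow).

aa->b; aaa->b; bb->a

  | abbbbb => aabbb => bbbb => abb => aa => b
  | aaa => b
  | baab => bbb => ab
  | baaaab => bbab => aab => bb => a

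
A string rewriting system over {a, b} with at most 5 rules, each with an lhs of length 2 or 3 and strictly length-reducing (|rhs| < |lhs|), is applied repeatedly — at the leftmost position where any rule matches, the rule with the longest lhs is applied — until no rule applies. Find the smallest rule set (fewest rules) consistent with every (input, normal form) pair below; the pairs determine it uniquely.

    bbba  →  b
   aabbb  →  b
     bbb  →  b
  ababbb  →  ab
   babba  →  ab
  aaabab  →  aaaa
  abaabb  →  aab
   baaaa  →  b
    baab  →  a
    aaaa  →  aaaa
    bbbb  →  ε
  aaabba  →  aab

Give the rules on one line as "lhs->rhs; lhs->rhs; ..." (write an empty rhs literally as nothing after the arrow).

abb->b; ba->b; bab->a; bb->

  | bbba => ba => b
  | aabbb => abb => b
  | bbb => b
  | ababbb => aabb => ab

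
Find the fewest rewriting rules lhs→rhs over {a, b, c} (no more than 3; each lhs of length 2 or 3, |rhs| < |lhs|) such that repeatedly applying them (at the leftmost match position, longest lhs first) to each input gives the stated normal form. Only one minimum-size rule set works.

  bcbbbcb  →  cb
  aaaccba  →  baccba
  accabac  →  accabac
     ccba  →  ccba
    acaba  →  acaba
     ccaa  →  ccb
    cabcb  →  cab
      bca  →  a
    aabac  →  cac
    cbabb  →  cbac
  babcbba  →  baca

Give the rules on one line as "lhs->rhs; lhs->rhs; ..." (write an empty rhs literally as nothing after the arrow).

aa->b; bb->c; bc->

  | bcbbbcb => bbbcb => cbcb => cb
  | aaaccba => baccba
  | accabac
  | ccba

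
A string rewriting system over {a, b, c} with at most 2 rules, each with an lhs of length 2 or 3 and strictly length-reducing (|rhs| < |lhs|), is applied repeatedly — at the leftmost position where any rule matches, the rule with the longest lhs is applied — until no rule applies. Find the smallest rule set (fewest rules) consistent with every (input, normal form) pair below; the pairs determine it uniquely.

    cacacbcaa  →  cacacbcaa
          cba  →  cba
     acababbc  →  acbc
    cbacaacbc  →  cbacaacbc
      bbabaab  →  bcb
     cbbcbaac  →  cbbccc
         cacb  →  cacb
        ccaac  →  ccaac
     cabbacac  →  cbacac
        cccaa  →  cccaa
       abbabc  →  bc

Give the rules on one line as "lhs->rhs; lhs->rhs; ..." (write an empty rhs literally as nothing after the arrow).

  | cacacbcaa
  | cba
  | acababbc => acabbc => acbc
  | cbacaacbc

ab->; baa->c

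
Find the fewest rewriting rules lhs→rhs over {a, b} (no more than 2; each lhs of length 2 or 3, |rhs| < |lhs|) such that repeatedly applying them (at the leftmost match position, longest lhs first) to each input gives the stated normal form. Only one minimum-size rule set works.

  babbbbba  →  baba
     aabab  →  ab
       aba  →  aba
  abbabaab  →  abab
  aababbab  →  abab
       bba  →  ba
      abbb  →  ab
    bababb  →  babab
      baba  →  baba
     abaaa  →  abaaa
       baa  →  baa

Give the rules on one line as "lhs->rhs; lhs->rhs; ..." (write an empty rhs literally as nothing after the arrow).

aab->; bb->b

  | babbbbba => babbbba => babbba => babba => baba
  | aabab => ab
  | aba
  | abbabaab => ababaab => abab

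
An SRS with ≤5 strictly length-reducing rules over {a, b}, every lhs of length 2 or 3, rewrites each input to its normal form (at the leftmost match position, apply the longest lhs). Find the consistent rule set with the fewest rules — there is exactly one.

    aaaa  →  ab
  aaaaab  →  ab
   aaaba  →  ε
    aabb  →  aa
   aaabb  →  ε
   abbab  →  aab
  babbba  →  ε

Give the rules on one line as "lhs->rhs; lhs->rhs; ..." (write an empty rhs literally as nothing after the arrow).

  | aaaa => baa => ab
  | aaaaab => baaab => abab => ab
  | aaaba => baba => ba => ε
  | aabb => aa

aaa->ba; ba->; baa->ab; bb->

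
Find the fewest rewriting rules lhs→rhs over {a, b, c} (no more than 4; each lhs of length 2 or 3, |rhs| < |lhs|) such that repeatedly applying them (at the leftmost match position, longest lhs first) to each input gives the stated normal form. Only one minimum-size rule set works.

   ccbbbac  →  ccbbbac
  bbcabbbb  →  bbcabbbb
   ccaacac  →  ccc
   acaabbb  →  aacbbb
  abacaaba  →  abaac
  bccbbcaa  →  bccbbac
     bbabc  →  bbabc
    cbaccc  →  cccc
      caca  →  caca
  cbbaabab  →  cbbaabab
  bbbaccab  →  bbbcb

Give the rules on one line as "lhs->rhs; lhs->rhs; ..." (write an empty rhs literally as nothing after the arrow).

acc->cb; caa->ac; cba->c

  | ccbbbac
  | bbcabbbb
  | ccaacac => caccac => ccbac => ccc
  | acaabbb => aacbbb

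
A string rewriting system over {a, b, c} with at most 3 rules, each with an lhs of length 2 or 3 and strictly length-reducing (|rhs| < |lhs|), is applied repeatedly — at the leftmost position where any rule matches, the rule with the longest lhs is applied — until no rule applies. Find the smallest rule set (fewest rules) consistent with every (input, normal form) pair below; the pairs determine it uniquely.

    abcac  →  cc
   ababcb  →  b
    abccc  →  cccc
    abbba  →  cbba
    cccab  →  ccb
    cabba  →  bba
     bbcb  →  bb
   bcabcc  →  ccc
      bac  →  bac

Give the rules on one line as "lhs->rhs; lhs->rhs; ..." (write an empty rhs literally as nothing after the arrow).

  | abcac => ccac => cc
  | ababcb => cabcb => bcb => b
  | abccc => cccc
  | abbba => cbba

ab->c; bc->; ca->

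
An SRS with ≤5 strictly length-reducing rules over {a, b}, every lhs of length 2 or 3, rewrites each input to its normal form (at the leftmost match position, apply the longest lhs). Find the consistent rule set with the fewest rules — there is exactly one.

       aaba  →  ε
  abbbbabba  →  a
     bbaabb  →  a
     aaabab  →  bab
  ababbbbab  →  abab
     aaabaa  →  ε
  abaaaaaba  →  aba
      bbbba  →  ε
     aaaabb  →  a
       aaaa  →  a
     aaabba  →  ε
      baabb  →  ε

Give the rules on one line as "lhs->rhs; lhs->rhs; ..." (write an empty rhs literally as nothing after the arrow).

aa->b; aaa->; bb->; bba->

  | aaba => bba => ε
  | abbbbabba => abbabba => abba => a
  | bbaabb => abb => a
  | aaabab => bab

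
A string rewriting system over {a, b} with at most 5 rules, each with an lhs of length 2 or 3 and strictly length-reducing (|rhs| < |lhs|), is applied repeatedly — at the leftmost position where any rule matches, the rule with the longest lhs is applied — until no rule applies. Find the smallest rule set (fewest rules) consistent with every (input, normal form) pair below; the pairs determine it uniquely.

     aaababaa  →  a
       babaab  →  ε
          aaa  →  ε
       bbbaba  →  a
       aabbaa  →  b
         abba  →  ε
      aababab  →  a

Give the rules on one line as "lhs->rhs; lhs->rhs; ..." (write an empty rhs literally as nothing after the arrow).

  | aaababaa => bababaa => babaa => baa => a
  | babaab => baab => ab => ε
  | aaa => ba => ε
  | bbbaba => ababa => aba => a

aa->b; ab->; ba->; bb->a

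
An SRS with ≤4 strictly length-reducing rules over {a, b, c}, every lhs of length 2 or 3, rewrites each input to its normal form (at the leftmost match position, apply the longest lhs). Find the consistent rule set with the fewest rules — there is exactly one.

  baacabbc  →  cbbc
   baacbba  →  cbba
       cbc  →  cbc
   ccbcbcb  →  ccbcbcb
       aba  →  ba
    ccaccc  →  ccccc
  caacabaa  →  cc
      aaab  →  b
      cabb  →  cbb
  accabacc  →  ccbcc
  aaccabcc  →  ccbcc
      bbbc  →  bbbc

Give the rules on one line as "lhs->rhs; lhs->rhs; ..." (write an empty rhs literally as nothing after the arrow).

ab->b; ac->c; baa->

  | baacabbc => cabbc => cbbc
  | baacbba => cbba
  | cbc
  | ccbcbcb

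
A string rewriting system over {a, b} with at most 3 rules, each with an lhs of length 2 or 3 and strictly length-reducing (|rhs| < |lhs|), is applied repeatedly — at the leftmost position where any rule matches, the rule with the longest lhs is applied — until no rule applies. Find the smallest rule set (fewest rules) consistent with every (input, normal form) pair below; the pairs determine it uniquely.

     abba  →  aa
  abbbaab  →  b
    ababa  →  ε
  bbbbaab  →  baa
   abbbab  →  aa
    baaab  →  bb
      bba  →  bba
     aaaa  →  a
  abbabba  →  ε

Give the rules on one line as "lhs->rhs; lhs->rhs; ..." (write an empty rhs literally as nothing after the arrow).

  | abba => aba => aa
  | abbbaab => abbaab => abaab => aaab => b
  | ababa => aaba => aaa => ε
  | bbbbaab => baab => baa

aaa->; ab->a; bbb->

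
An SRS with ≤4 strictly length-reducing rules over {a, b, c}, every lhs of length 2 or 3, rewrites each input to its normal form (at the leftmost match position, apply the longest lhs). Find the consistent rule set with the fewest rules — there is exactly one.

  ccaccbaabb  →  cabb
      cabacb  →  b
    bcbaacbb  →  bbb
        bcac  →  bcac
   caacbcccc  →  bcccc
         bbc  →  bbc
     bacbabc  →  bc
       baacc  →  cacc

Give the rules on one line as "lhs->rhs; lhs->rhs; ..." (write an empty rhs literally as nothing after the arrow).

  | ccaccbaabb => ccacbaabb => cccbaabb => ccbaabb => cbaabb => baabb => cabb
  | cabacb => caccb => cacb => ccb => cb => b
  | bcbaacbb => bbaacbb => bcacbb => bccbb => bcbb => bbb
  | bcac

acb->cb; ba->c; cb->b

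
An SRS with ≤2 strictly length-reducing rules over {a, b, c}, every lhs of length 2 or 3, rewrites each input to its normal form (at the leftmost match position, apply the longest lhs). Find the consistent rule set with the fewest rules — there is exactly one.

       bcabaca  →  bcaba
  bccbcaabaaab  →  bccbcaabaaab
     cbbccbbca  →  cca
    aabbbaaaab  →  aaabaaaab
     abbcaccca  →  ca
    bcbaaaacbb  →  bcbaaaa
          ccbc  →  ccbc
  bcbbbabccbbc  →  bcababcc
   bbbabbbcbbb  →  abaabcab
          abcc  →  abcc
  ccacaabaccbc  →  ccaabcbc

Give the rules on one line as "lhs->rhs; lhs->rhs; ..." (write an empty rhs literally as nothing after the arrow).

  | bcabaca => bcaba
  | bccbcaabaaab
  | cbbccbbca => caccbbca => ccbbca => ccaca => cca
  | aabbbaaaab => aaabaaaab

ac->; bb->a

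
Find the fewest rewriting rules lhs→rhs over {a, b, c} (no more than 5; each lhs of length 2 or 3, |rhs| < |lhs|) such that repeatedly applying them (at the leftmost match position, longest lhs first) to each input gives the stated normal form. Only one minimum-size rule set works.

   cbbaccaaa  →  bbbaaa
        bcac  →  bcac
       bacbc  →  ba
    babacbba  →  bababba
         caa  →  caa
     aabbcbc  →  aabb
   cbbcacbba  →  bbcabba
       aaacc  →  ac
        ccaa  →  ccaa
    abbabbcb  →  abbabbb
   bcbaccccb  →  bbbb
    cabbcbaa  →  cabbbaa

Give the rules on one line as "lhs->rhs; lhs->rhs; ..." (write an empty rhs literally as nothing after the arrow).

aac->; acc->b; cb->b; cbc->

  | cbbaccaaa => bbaccaaa => bbbaaa
  | bcac
  | bacbc => ba
  | babacbba => bababba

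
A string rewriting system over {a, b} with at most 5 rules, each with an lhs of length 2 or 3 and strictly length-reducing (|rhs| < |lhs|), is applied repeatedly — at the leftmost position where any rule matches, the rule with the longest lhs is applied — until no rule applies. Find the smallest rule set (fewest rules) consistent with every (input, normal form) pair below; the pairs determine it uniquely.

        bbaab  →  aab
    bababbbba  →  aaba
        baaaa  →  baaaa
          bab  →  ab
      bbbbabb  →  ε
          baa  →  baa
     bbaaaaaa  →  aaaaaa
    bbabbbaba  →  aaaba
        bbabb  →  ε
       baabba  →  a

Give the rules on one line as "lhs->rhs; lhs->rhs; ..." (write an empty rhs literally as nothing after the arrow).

abb->bb; bab->ab; bb->; bbb->aa

  | bbaab => aab
  | bababbbba => ababbbba => aabbbba => abbbba => bbbba => aaba
  | baaaa
  | bab => ab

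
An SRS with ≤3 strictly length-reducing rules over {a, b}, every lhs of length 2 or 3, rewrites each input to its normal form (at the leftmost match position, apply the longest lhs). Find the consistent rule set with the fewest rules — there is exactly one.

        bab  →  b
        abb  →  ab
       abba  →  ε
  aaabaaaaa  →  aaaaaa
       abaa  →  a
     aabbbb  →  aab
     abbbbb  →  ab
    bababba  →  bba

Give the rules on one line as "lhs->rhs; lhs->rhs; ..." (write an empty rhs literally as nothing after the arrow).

  | bab => b
  | abb => ab
  | abba => aba => ε
  | aaabaaaaa => aaaaaa

aba->; abb->ab; bab->b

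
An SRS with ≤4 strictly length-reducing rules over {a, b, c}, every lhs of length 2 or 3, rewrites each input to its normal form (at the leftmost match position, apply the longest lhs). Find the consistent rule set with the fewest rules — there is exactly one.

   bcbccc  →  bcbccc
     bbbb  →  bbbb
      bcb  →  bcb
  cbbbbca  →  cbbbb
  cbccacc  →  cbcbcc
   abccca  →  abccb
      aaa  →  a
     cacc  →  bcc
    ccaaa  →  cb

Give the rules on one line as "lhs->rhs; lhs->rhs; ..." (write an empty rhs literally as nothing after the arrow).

aa->; bca->b; ca->b

  | bcbccc
  | bbbb
  | bcb
  | cbbbbca => cbbbb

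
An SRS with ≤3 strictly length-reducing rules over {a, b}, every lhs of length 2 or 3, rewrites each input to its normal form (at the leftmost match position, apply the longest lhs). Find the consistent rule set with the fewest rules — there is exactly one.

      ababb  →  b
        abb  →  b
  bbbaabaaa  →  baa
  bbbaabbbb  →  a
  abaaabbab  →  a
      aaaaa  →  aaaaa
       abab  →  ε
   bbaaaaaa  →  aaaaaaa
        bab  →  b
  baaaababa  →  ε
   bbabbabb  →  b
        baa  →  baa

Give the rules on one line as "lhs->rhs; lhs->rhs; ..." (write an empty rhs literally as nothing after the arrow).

ab->; aba->bb; bb->a

  | ababb => bbbb => abb => b
  | abb => b
  | bbbaabaaa => abaabaaa => bbabaaa => aabaaa => abbaa => baa
  | bbbaabbbb => abaabbbb => bbabbbb => aabbbb => abbb => bb => a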